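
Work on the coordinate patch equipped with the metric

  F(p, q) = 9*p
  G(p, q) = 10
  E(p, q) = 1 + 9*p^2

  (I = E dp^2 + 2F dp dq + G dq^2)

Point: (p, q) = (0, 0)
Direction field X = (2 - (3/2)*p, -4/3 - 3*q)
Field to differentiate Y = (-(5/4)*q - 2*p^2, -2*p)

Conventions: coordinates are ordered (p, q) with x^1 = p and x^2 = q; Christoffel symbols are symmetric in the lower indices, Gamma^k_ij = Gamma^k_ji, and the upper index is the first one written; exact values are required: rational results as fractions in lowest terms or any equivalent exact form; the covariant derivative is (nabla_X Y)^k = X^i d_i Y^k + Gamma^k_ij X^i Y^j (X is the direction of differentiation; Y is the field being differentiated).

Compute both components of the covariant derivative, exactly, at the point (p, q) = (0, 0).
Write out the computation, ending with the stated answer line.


E = 1, F = 0, G = 10 at the point
E_p = 0, E_q = 0, F_p = 9, F_q = 0, G_p = 0, G_q = 0
EG - F^2 = 10;  g^inv = (1/10) * [[10, 0], [0, 1]]
first-kind symbols [ij,l] = (1/2)(d_i g_jl + d_j g_il - d_l g_ij): [pp,p] = E_p/2 = 0, [pp,q] = F_p - E_q/2 = 9, [pq,p] = E_q/2 = 0, [pq,q] = G_p/2 = 0, [qq,p] = F_q - G_p/2 = 0, [qq,q] = G_q/2 = 0
Gamma^p_ij = (G*[ij,p] - F*[ij,q])/(EG - F^2), Gamma^q_ij = (E*[ij,q] - F*[ij,p])/(EG - F^2)
Gamma_ppp = 0, Gamma_ppq = 0, Gamma_pqq = 0, Gamma_qpp = 9/10, Gamma_qpq = 0, Gamma_qqq = 0
X = (2, -4/3), Y = (0, 0) at the point

Answer: (nabla_X Y)^p = 5/3, (nabla_X Y)^q = -4


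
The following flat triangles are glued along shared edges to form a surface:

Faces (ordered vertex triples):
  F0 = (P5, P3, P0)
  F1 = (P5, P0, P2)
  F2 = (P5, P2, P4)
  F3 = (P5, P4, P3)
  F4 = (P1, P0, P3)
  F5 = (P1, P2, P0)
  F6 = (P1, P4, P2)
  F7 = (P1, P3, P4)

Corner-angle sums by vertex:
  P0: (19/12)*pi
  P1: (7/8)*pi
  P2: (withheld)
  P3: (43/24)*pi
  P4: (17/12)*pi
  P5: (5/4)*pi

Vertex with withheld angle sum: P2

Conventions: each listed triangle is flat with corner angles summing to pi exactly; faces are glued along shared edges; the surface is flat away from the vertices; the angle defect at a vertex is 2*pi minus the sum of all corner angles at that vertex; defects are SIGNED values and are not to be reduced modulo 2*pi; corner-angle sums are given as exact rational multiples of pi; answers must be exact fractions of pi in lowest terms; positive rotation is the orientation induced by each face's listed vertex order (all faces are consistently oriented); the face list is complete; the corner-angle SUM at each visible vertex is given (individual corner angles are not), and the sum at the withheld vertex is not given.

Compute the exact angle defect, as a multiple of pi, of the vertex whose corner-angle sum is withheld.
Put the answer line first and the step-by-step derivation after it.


Answer: defect(P2) = (11/12)*pi

V = 6, E = 12, F = 8; chi = V - E + F = 2
Gauss-Bonnet: total defect = 2*pi*chi = 4*pi; visible defects sum to (37/12)*pi


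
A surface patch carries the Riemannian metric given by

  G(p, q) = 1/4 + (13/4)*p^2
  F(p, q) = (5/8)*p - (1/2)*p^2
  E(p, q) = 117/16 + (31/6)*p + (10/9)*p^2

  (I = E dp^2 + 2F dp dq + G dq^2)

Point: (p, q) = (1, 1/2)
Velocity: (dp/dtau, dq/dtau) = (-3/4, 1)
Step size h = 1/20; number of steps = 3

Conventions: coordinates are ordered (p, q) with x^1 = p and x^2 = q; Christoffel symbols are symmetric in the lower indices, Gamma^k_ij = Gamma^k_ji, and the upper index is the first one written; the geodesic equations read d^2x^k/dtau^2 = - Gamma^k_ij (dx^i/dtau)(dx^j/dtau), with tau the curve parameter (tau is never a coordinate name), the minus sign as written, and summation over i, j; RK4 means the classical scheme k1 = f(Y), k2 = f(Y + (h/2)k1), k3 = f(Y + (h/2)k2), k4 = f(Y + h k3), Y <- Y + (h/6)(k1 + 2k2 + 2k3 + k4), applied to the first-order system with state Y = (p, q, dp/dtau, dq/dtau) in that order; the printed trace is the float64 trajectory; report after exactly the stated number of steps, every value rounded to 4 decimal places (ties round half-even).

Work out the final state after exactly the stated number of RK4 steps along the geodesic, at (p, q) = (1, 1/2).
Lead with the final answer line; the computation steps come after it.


Answer: p = 0.8887, q = 0.6680, dp/dtau = -0.7317, dq/dtau = 1.2510

f(Y) = (dp/dtau, dq/dtau, -Gamma^p_ij Y'^i Y'^j, -Gamma^q_ij Y'^i Y'^j) with the Gammas evaluated at the stage position; h = 0.050000; intermediate values shown to 6 dp
step 0: p = 1.0000, q = 0.5000, dp/dtau = -0.7500, dq/dtau = 1.0000
step 1:
  k1: at (p, q) = (1.000000, 0.500000), (dp/dtau, dq/dtau) = (-0.750000, 1.000000); Gamma_ppp = 0.272920, Gamma_ppq = -0.008544, Gamma_pqq = -0.239220, Gamma_qpp = -0.116890, Gamma_qpq = 0.928877, Gamma_qqq = 0.008544; k1 = (-0.750000, 1.000000, 0.072887, 1.450522)
  k2: at (p, q) = (0.981250, 0.525000), (dp/dtau, dq/dtau) = (-0.748178, 1.036263); Gamma_ppp = 0.274226, Gamma_ppq = -0.009254, Gamma_pqq = -0.237158, Gamma_qpp = -0.116122, Gamma_qpq = 0.944075, Gamma_qqq = 0.009254; k2 = (-0.748178, 1.036263, 0.086818, 1.518965)
  k3: at (p, q) = (0.981296, 0.525907), (dp/dtau, dq/dtau) = (-0.747830, 1.037974); Gamma_ppp = 0.274223, Gamma_ppq = -0.009252, Gamma_pqq = -0.237163, Gamma_qpp = -0.116124, Gamma_qpq = 0.944038, Gamma_qqq = 0.009252; k3 = (-0.747830, 1.037974, 0.087795, 1.520551)
  k4: at (p, q) = (0.962609, 0.551899), (dp/dtau, dq/dtau) = (-0.745610, 1.076028); Gamma_ppp = 0.275530, Gamma_ppq = -0.009969, Gamma_pqq = -0.235053, Gamma_qpp = -0.115199, Gamma_qpq = 0.959637, Gamma_qqq = 0.009969; k4 = (-0.745610, 1.076028, 0.102980, 1.592329)
  Y <- Y + (h/6)(k1 + 2k2 + 2k3 + k4): p = 0.9626, q = 0.5519, dp/dtau = -0.7456, dq/dtau = 1.0760
step 2:
  k1: at (p, q) = (0.962603, 0.551871), (dp/dtau, dq/dtau) = (-0.745624, 1.076016); Gamma_ppp = 0.275530, Gamma_ppq = -0.009969, Gamma_pqq = -0.235052, Gamma_qpp = -0.115198, Gamma_qpq = 0.959642, Gamma_qqq = 0.009969; k1 = (-0.745624, 1.076016, 0.102967, 1.592351)
  k2: at (p, q) = (0.943963, 0.578771), (dp/dtau, dq/dtau) = (-0.743050, 1.115824); Gamma_ppp = 0.276839, Gamma_ppq = -0.010693, Gamma_pqq = -0.232890, Gamma_qpp = -0.114099, Gamma_qpq = 0.975671, Gamma_qqq = 0.010693; k2 = (-0.743050, 1.115824, 0.119382, 1.667566)
  k3: at (p, q) = (0.944027, 0.579766), (dp/dtau, dq/dtau) = (-0.742640, 1.117705); Gamma_ppp = 0.276835, Gamma_ppq = -0.010690, Gamma_pqq = -0.232898, Gamma_qpp = -0.114103, Gamma_qpq = 0.975614, Gamma_qqq = 0.010690; k3 = (-0.742640, 1.117705, 0.120525, 1.669196)
  k4: at (p, q) = (0.925471, 0.607756), (dp/dtau, dq/dtau) = (-0.739598, 1.159475); Gamma_ppp = 0.278142, Gamma_ppq = -0.011420, Gamma_pqq = -0.230688, Gamma_qpp = -0.112816, Gamma_qpq = 0.992050, Gamma_qqq = 0.011420; k4 = (-0.739598, 1.159475, 0.138402, 1.747814)
  Y <- Y + (h/6)(k1 + 2k2 + 2k3 + k4): p = 0.9255, q = 0.6077, dp/dtau = -0.7396, dq/dtau = 1.1595
step 3:
  k1: at (p, q) = (0.925465, 0.607725), (dp/dtau, dq/dtau) = (-0.739614, 1.159463); Gamma_ppp = 0.278143, Gamma_ppq = -0.011420, Gamma_pqq = -0.230687, Gamma_qpp = -0.112815, Gamma_qpq = 0.992055, Gamma_qqq = 0.011420; k1 = (-0.739614, 1.159463, 0.138387, 1.747846)
  k2: at (p, q) = (0.906974, 0.636712), (dp/dtau, dq/dtau) = (-0.736155, 1.203159); Gamma_ppp = 0.279449, Gamma_ppq = -0.012155, Gamma_pqq = -0.228426, Gamma_qpp = -0.111322, Gamma_qpq = 1.008927, Gamma_qqq = 0.012155; k2 = (-0.736155, 1.203159, 0.157696, 1.829970)
  k3: at (p, q) = (0.907061, 0.637804), (dp/dtau, dq/dtau) = (-0.735672, 1.205212); Gamma_ppp = 0.279443, Gamma_ppq = -0.012151, Gamma_pqq = -0.228437, Gamma_qpp = -0.111329, Gamma_qpq = 1.008847, Gamma_qqq = 0.012151; k3 = (-0.735672, 1.205212, 0.159027, 1.831574)
  k4: at (p, q) = (0.888681, 0.667986), (dp/dtau, dq/dtau) = (-0.731663, 1.251042); Gamma_ppp = 0.280746, Gamma_ppq = -0.012889, Gamma_pqq = -0.226130, Gamma_qpp = -0.109616, Gamma_qpq = 1.026123, Gamma_qqq = 0.012889; k4 = (-0.731663, 1.251042, 0.180029, 1.917013)
  Y <- Y + (h/6)(k1 + 2k2 + 2k3 + k4): p = 0.8887, q = 0.6680, dp/dtau = -0.7317, dq/dtau = 1.2510


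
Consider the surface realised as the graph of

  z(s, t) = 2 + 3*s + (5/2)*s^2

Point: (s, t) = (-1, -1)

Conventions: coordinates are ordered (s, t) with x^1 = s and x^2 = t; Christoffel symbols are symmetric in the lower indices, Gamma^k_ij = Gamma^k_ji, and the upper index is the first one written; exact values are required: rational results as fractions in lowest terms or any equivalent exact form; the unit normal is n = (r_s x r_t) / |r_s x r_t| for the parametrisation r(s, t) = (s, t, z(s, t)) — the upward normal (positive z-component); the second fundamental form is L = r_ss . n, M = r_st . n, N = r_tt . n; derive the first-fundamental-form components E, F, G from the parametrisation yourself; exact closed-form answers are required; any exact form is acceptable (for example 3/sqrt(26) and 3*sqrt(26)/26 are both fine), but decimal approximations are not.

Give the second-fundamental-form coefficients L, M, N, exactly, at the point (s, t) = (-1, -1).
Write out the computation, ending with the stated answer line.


z_s = -2, z_t = 0, z_ss = 5, z_st = 0, z_tt = 0
E = 5, F = 0, G = 1; answer radicand W^2 = 5
unnormalised second-form numerators: l = 5, m = 0, n = 0; L = l/sqrt(5), and similarly M = m/sqrt(W^2), N = n/sqrt(W^2)

Answer: L = sqrt(5), M = 0, N = 0


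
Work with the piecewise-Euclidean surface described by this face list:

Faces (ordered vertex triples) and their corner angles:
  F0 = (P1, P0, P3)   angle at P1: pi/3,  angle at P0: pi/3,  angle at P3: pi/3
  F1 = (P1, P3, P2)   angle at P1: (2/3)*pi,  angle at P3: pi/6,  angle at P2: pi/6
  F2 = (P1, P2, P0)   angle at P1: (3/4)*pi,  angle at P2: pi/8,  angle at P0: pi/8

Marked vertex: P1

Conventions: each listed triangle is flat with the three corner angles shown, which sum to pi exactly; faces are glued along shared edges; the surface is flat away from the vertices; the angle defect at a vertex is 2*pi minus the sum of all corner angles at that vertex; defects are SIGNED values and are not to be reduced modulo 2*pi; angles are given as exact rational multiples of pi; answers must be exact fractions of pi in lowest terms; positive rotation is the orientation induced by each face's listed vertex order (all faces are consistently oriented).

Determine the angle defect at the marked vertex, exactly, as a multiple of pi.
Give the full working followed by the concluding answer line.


Sum of corner angles at P1: (7/4)*pi
defect = 2*pi - (7/4)*pi

Answer: defect(P1) = pi/4


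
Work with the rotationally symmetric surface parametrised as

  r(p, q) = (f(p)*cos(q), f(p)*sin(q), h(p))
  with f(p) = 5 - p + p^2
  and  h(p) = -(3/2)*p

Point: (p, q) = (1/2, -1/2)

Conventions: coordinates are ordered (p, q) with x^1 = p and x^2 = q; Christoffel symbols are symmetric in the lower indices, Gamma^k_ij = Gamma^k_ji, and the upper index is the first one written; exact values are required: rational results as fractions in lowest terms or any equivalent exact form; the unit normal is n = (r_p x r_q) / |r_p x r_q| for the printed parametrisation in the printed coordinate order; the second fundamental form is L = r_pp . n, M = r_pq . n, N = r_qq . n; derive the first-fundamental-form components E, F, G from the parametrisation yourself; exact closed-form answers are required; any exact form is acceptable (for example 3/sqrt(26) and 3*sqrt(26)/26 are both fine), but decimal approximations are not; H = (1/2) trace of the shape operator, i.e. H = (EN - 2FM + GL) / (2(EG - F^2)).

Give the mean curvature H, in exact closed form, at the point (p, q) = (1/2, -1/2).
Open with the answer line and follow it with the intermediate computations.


Answer: H = 58/171

f = 19/4, f' = 0, f'' = 2, h' = -3/2, h'' = 0
E = 9/4, F = 0, G = 361/16; answer radicand W^2 = 9/4
unnormalised second-form numerators: l = 3, m = 0, n = -57/8; L = l/sqrt(9/4), and similarly M = m/sqrt(W^2), N = n/sqrt(W^2)
H = (E*n - 2*F*m + G*l) / (2*(EG - F^2)*sqrt(W^2)); E*n - 2*F*m + G*l = 1653/32, EG - F^2 = 3249/64, so H = (29/57)/sqrt(9/4)


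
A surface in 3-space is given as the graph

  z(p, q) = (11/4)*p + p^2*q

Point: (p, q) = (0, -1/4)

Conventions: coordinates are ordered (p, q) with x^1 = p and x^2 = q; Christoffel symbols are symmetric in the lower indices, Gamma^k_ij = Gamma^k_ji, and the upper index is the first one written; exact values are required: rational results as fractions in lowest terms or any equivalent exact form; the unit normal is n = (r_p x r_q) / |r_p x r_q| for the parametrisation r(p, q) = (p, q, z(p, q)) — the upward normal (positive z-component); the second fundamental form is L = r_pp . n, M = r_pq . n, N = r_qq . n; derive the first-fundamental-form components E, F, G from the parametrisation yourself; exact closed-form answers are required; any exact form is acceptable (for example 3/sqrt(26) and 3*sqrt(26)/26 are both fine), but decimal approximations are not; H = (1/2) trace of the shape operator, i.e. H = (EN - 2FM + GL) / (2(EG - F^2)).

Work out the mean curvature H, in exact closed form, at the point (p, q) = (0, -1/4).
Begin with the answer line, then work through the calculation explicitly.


Answer: H = -16*sqrt(137)/18769

z_p = 11/4, z_q = 0, z_pp = -1/2, z_pq = 0, z_qq = 0
E = 137/16, F = 0, G = 1; answer radicand W^2 = 137/16
unnormalised second-form numerators: l = -1/2, m = 0, n = 0; L = l/sqrt(137/16), and similarly M = m/sqrt(W^2), N = n/sqrt(W^2)
H = (E*n - 2*F*m + G*l) / (2*(EG - F^2)*sqrt(W^2)); E*n - 2*F*m + G*l = -1/2, EG - F^2 = 137/16, so H = (-4/137)/sqrt(137/16)


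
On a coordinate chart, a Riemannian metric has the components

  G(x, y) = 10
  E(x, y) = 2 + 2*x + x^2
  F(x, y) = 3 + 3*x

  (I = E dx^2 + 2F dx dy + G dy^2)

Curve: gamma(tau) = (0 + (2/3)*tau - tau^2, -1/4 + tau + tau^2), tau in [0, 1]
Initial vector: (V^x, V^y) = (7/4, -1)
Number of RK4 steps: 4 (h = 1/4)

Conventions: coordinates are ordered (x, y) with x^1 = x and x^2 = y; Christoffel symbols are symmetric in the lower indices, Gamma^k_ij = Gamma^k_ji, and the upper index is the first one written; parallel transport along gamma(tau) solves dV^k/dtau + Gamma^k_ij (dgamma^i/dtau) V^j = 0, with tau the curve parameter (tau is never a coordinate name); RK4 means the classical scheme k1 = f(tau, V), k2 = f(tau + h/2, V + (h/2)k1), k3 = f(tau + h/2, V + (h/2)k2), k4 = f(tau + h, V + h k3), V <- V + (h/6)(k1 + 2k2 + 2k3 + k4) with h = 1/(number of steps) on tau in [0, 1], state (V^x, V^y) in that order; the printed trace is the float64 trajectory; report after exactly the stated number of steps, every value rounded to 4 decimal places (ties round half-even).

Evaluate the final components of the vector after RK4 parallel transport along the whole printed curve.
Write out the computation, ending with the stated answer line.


gamma'(tau) = (2/3 - 2*tau, 1 + 2*tau); f(tau, V)^k = -Gamma^k_ij(gamma(tau)) gamma'^i(tau) V^j; h = 1/4; intermediate values shown to 6 dp
curve data and Christoffel symbols at the stage parameters:
  tau = 0.000000: gamma = (0.000000, -0.250000), gamma' = (0.666667, 1.000000); Gamma_xxx = 0.090909, Gamma_xxy = 0.000000, Gamma_xyy = 0.000000, Gamma_yxx = 0.272727, Gamma_yxy = 0.000000, Gamma_yyy = 0.000000
  tau = 0.125000: gamma = (0.067708, -0.109375), gamma' = (0.416667, 1.250000); Gamma_xxx = 0.095845, Gamma_xxy = 0.000000, Gamma_xyy = 0.000000, Gamma_yxx = 0.269300, Gamma_yxy = 0.000000, Gamma_yyy = 0.000000
  tau = 0.250000: gamma = (0.104167, 0.062500), gamma' = (0.166667, 1.500000); Gamma_xxx = 0.098418, Gamma_xxy = 0.000000, Gamma_xyy = 0.000000, Gamma_yxx = 0.267399, Gamma_yxy = 0.000000, Gamma_yyy = 0.000000
  tau = 0.375000: gamma = (0.109375, 0.265625), gamma' = (-0.083333, 1.750000); Gamma_xxx = 0.098780, Gamma_xxy = 0.000000, Gamma_xyy = 0.000000, Gamma_yxx = 0.267125, Gamma_yxy = 0.000000, Gamma_yyy = 0.000000
  tau = 0.500000: gamma = (0.083333, 0.500000), gamma' = (-0.333333, 2.000000); Gamma_xxx = 0.096955, Gamma_xxy = 0.000000, Gamma_xyy = 0.000000, Gamma_yxx = 0.268490, Gamma_yxy = 0.000000, Gamma_yyy = 0.000000
  tau = 0.625000: gamma = (0.026042, 0.765625), gamma' = (-0.583333, 2.250000); Gamma_xxx = 0.092831, Gamma_xxy = 0.000000, Gamma_xyy = 0.000000, Gamma_yxx = 0.271425, Gamma_yxy = 0.000000, Gamma_yyy = 0.000000
  tau = 0.750000: gamma = (-0.062500, 1.062500), gamma' = (-0.833333, 2.500000); Gamma_xxx = 0.086176, Gamma_xxy = 0.000000, Gamma_xyy = 0.000000, Gamma_yxx = 0.275763, Gamma_yxy = 0.000000, Gamma_yyy = 0.000000
  tau = 0.875000: gamma = (-0.182292, 1.390625), gamma' = (-1.083333, 2.750000); Gamma_xxx = 0.076646, Gamma_xxy = 0.000000, Gamma_xyy = 0.000000, Gamma_yxx = 0.281198, Gamma_yxy = 0.000000, Gamma_yyy = 0.000000
  tau = 1.000000: gamma = (-0.333333, 1.750000), gamma' = (-1.333333, 3.000000); Gamma_xxx = 0.063830, Gamma_xxy = 0.000000, Gamma_xyy = 0.000000, Gamma_yxx = 0.287234, Gamma_yxy = 0.000000, Gamma_yyy = 0.000000
step 0: V^x = 1.7500, V^y = -1.0000
step 1: k1 = (-0.106061, -0.318182), k2 = (-0.069357, -0.194877), k3 = (-0.069540, -0.195392), k4 = (-0.028420, -0.077217); V <- V + (h/6)(k1 + 2k2 + 2k3 + k4): V^x = 1.7328, V^y = -1.0490
step 2: k1 = (-0.028423, -0.077226), k2 = (0.014235, 0.038494), k3 = (0.014279, 0.038613), k4 = (0.056117, 0.155401); V <- V + (h/6)(k1 + 2k2 + 2k3 + k4): V^x = 1.7364, V^y = -1.0393
step 3: k1 = (0.056116, 0.155398), k2 = (0.094406, 0.276030), k3 = (0.094665, 0.276788), k4 = (0.126393, 0.404457); V <- V + (h/6)(k1 + 2k2 + 2k3 + k4): V^x = 1.7597, V^y = -0.9699
step 4: k1 = (0.126371, 0.404386), k2 = (0.147426, 0.540875), k3 = (0.147645, 0.541677), k4 = (0.152904, 0.688069); V <- V + (h/6)(k1 + 2k2 + 2k3 + k4): V^x = 1.7959, V^y = -0.8342

Answer: V^x = 1.7959, V^y = -0.8342


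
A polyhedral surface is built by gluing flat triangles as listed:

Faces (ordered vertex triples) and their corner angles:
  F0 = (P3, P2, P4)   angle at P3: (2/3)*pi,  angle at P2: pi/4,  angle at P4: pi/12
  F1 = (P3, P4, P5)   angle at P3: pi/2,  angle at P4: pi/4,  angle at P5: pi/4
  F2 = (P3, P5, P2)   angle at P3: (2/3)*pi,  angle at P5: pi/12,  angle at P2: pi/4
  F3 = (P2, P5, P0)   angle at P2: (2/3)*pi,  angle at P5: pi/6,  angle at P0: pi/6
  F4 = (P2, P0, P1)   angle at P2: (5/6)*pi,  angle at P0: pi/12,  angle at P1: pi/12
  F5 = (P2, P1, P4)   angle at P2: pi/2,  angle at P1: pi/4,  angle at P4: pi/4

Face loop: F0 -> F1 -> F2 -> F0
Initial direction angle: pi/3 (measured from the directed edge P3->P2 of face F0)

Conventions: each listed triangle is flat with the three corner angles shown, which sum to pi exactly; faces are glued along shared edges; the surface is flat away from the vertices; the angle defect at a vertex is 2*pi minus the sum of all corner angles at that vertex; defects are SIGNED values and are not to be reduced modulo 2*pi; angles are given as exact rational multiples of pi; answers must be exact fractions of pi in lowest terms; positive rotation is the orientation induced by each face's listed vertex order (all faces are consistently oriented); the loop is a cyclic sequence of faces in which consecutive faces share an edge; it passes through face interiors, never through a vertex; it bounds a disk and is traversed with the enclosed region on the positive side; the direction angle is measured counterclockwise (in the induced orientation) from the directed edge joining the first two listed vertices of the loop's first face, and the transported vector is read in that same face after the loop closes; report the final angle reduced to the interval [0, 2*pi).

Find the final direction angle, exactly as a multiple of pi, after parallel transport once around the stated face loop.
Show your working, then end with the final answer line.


enclosed vertex P3: corner angles sum to (11/6)*pi, defect = 2*pi - (11/6)*pi = pi/6
final direction = starting direction + enclosed defect total, reduced mod 2*pi (induced orientation)
final angle = pi/3 + pi/6 = pi/2 (mod 2*pi)

Answer: final direction angle = pi/2


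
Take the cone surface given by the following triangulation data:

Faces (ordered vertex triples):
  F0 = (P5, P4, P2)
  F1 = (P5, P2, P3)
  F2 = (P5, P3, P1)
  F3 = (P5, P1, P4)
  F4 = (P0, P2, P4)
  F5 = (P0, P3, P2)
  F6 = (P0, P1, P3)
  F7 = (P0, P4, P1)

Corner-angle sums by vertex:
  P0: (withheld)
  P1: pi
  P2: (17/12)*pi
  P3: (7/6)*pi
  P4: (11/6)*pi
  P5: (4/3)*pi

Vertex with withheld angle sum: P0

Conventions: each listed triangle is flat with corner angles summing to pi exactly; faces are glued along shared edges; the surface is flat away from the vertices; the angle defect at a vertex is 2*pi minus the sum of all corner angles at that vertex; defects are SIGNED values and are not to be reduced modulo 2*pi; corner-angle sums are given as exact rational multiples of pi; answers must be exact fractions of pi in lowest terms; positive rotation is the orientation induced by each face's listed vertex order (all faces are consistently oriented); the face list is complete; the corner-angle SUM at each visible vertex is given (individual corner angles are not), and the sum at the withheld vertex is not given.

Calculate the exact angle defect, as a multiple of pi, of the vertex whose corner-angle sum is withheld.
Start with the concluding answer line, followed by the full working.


Answer: defect(P0) = (3/4)*pi

V = 6, E = 12, F = 8; chi = V - E + F = 2
Gauss-Bonnet: total defect = 2*pi*chi = 4*pi; visible defects sum to (13/4)*pi


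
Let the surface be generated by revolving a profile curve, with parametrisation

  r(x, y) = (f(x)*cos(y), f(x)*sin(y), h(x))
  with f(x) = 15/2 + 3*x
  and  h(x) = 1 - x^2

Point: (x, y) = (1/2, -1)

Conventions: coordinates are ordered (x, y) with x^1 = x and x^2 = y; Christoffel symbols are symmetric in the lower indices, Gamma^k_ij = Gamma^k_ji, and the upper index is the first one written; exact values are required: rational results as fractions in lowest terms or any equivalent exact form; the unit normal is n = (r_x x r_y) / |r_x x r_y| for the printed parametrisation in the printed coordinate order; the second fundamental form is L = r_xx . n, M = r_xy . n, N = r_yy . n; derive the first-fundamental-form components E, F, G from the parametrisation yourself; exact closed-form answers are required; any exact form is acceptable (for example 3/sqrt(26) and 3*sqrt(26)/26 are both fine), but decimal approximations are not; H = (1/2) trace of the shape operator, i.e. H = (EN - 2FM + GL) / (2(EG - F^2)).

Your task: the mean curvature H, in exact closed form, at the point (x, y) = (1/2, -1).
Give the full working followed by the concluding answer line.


f = 9, f' = 3, f'' = 0, h' = -1, h'' = -2
E = 10, F = 0, G = 81; answer radicand W^2 = 10
unnormalised second-form numerators: l = -6, m = 0, n = -9; L = l/sqrt(10), and similarly M = m/sqrt(W^2), N = n/sqrt(W^2)
H = (E*n - 2*F*m + G*l) / (2*(EG - F^2)*sqrt(W^2)); E*n - 2*F*m + G*l = -576, EG - F^2 = 810, so H = (-16/45)/sqrt(10)

Answer: H = -8*sqrt(10)/225


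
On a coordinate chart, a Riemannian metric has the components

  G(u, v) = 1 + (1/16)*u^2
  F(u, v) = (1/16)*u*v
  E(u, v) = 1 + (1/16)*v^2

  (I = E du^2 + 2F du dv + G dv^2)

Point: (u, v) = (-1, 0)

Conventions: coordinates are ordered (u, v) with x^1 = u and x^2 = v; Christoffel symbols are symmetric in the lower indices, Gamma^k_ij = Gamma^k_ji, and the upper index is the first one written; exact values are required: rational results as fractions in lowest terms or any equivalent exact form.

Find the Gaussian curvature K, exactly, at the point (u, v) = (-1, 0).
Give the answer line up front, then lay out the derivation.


Answer: K = -16/289

E = 1, F = 0, G = 17/16, EG - F^2 = 17/16 at the point
E_u = 0, E_v = 0, F_u = 0, F_v = -1/16, G_u = -1/8, G_v = 0
E_vv = 1/8, F_uv = 1/16, G_uu = 1/8
The intrinsic route: Brioschi's K = (det M1 - det M2)/(EG - F^2)^2.
M1 = [[-E_vv/2 + F_uv - G_uu/2, E_u/2, F_u - E_v/2], [F_v - G_u/2, E, F], [G_v/2, F, G]] = [[-1/16, 0, 0], [0, 1, 0], [0, 0, 17/16]]; det M1 = -17/256
M2 = [[0, E_v/2, G_u/2], [E_v/2, E, F], [G_u/2, F, G]] = [[0, 0, -1/16], [0, 1, 0], [-1/16, 0, 17/16]]; det M2 = -1/256
det M1 - det M2 = -1/16; K = -1/16 / (17/16)^2 = -16/289


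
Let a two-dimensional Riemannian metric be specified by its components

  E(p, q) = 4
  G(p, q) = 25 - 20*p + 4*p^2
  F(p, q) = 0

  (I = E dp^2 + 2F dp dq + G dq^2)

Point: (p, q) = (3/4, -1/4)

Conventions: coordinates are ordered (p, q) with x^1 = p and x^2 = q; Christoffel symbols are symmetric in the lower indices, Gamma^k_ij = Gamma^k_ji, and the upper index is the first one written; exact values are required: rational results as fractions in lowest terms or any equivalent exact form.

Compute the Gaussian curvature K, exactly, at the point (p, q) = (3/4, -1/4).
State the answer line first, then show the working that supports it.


Answer: K = 0

E = 4, F = 0, G = 49/4, EG - F^2 = 49 at the point
E_p = 0, E_q = 0, F_p = 0, F_q = 0, G_p = -14, G_q = 0
E_qq = 0, F_pq = 0, G_pp = 8
Using the Brioschi determinant formula for K from the metric derivatives:
M1 = [[-E_qq/2 + F_pq - G_pp/2, E_p/2, F_p - E_q/2], [F_q - G_p/2, E, F], [G_q/2, F, G]] = [[-4, 0, 0], [7, 4, 0], [0, 0, 49/4]]; det M1 = -196
M2 = [[0, E_q/2, G_p/2], [E_q/2, E, F], [G_p/2, F, G]] = [[0, 0, -7], [0, 4, 0], [-7, 0, 49/4]]; det M2 = -196
det M1 - det M2 = 0; K = 0 / (49)^2 = 0


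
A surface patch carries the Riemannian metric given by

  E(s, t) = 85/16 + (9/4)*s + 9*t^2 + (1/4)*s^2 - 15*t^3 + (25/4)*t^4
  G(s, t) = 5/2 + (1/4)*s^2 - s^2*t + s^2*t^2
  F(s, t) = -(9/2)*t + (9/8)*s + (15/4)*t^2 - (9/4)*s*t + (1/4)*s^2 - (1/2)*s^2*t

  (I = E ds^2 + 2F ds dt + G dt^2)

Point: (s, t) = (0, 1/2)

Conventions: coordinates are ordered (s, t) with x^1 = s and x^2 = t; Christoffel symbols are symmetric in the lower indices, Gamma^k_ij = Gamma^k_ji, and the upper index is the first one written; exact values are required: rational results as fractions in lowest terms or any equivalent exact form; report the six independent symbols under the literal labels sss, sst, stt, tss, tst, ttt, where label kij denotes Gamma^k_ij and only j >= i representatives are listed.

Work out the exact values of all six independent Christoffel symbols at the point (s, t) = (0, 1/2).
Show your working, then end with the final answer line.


E = 389/64, F = -21/16, G = 5/2 at the point
E_s = 9/4, E_t = 7/8, F_s = 0, F_t = -3/4, G_s = 0, G_t = 0
EG - F^2 = 3449/256;  g^inv = (256/3449) * [[5/2, 21/16], [21/16, 389/64]]
first-kind symbols [ij,l] = (1/2)(d_i g_jl + d_j g_il - d_l g_ij): [ss,s] = E_s/2 = 9/8, [ss,t] = F_s - E_t/2 = -7/16, [st,s] = E_t/2 = 7/16, [st,t] = G_s/2 = 0, [tt,s] = F_t - G_s/2 = -3/4, [tt,t] = G_t/2 = 0
Gamma^s_ij = (G*[ij,s] - F*[ij,t])/(EG - F^2), Gamma^t_ij = (E*[ij,t] - F*[ij,s])/(EG - F^2)

Answer: Gamma_sss = 573/3449, Gamma_sst = 280/3449, Gamma_stt = -480/3449, Gamma_tss = -1211/13796, Gamma_tst = 147/3449, Gamma_ttt = -252/3449


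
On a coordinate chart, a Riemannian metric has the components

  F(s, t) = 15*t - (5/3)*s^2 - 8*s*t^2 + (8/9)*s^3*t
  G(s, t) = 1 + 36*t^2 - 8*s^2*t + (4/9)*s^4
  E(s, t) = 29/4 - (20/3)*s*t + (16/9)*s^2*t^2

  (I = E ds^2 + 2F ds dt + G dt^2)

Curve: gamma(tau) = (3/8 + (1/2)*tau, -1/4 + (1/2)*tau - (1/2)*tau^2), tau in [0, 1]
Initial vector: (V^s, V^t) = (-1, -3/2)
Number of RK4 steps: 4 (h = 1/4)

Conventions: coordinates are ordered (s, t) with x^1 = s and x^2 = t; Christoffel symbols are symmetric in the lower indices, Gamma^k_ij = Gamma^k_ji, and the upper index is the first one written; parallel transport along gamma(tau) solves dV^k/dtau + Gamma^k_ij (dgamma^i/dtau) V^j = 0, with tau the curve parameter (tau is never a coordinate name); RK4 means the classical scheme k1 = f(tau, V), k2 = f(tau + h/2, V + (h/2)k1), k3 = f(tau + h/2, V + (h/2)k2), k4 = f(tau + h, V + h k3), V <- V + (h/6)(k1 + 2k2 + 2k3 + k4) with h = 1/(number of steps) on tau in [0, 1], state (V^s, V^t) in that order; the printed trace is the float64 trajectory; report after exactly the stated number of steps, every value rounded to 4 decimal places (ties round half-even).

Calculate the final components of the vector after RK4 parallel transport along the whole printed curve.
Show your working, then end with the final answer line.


gamma'(tau) = (1/2, 1/2 - tau); f(tau, V)^k = -Gamma^k_ij(gamma(tau)) gamma'^i(tau) V^j; h = 1/4; intermediate values shown to 6 dp
curve data and Christoffel symbols at the stage parameters:
  tau = 0.000000: gamma = (0.375000, -0.250000), gamma' = (0.500000, 0.500000); Gamma_sss = 0.083887, Gamma_sst = -0.125831, Gamma_stt = 1.509971, Gamma_tss = -0.050932, Gamma_tst = 0.076397, Gamma_ttt = -0.916768
  tau = 0.125000: gamma = (0.437500, -0.195312), gamma' = (0.500000, 0.375000); Gamma_sss = 0.071494, Gamma_sst = -0.160146, Gamma_stt = 1.647213, Gamma_tss = -0.035542, Gamma_tst = 0.079614, Gamma_ttt = -0.818889
  tau = 0.250000: gamma = (0.500000, -0.156250), gamma' = (0.500000, 0.250000); Gamma_sss = 0.060276, Gamma_sst = -0.192883, Gamma_stt = 1.735944, Gamma_tss = -0.025557, Gamma_tst = 0.081782, Gamma_ttt = -0.736040
  tau = 0.375000: gamma = (0.562500, -0.132812), gamma' = (0.500000, 0.125000); Gamma_sss = 0.052469, Gamma_sst = -0.222223, Gamma_stt = 1.777783, Gamma_tss = -0.020341, Gamma_tst = 0.086151, Gamma_ttt = -0.689208
  tau = 0.500000: gamma = (0.625000, -0.125000), gamma' = (0.500000, 0.000000); Gamma_sss = 0.049307, Gamma_sst = -0.246533, Gamma_stt = 1.775039, Gamma_tss = -0.019131, Gamma_tst = 0.095655, Gamma_ttt = -0.688715
  tau = 0.625000: gamma = (0.687500, -0.132812), gamma' = (0.500000, -0.125000); Gamma_sss = 0.050962, Gamma_sst = -0.263804, Gamma_stt = 1.726717, Gamma_tss = -0.021615, Gamma_tst = 0.111889, Gamma_ttt = -0.732365
  tau = 0.750000: gamma = (0.750000, -0.156250), gamma' = (0.500000, -0.250000); Gamma_sss = 0.056593, Gamma_sst = -0.271647, Gamma_stt = 1.629881, Gamma_tss = -0.027964, Gamma_tst = 0.134226, Gamma_ttt = -0.805353
  tau = 0.875000: gamma = (0.812500, -0.195312), gamma' = (0.500000, -0.375000); Gamma_sss = 0.064481, Gamma_sst = -0.268241, Gamma_stt = 1.485641, Gamma_tss = -0.038332, Gamma_tst = 0.159463, Gamma_ttt = -0.883180
  tau = 1.000000: gamma = (0.875000, -0.250000), gamma' = (0.500000, -0.500000); Gamma_sss = 0.072500, Gamma_sst = -0.253751, Gamma_stt = 1.305007, Gamma_tss = -0.052211, Gamma_tst = 0.182739, Gamma_ttt = -0.939800
step 0: V^s = -1.0000, V^t = -1.5000
step 1: k1 = (1.017133, -0.617545), k2 = (0.826732, -0.410998), k3 = (0.812273, -0.403810), k4 = (0.525982, -0.223016); V <- V + (h/6)(k1 + 2k2 + 2k3 + k4): V^s = -0.7991, V^t = -1.6029
step 2: k1 = (0.526608, -0.223282), k2 = (0.180073, -0.069810), k3 = (0.177874, -0.068958), k4 = (-0.181107, 0.070270); V <- V + (h/6)(k1 + 2k2 + 2k3 + k4): V^s = -0.7549, V^t = -1.6209
step 3: k1 = (-0.181188, 0.070301), k2 = (-0.515133, 0.218487), k3 = (-0.506252, 0.214720), k4 = (-0.766637, 0.378809); V <- V + (h/6)(k1 + 2k2 + 2k3 + k4): V^s = -0.8795, V^t = -1.5661
step 4: k1 = (-0.766210, 0.378598), k2 = (-0.920250, 0.547068), k3 = (-0.903136, 0.536894), k4 = (-0.935635, 0.673797); V <- V + (h/6)(k1 + 2k2 + 2k3 + k4): V^s = -1.1024, V^t = -1.4319

Answer: V^s = -1.1024, V^t = -1.4319


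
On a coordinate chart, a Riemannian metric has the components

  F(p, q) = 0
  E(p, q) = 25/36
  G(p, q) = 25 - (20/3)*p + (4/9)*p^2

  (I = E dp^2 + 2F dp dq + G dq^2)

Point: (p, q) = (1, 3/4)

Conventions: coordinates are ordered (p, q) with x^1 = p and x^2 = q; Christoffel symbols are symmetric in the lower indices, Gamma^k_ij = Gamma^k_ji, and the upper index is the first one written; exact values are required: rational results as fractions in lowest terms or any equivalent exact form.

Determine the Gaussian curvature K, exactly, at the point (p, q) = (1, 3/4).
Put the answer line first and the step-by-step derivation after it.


Answer: K = 0

E = 25/36, F = 0, G = 169/9, EG - F^2 = 4225/324 at the point
E_p = 0, E_q = 0, F_p = 0, F_q = 0, G_p = -52/9, G_q = 0
E_qq = 0, F_pq = 0, G_pp = 8/9
Brioschi: K = (det M1 - det M2) / (EG - F^2)^2 with the standard first/second-derivative matrices M1, M2.
M1 = [[-E_qq/2 + F_pq - G_pp/2, E_p/2, F_p - E_q/2], [F_q - G_p/2, E, F], [G_q/2, F, G]] = [[-4/9, 0, 0], [26/9, 25/36, 0], [0, 0, 169/9]]; det M1 = -4225/729
M2 = [[0, E_q/2, G_p/2], [E_q/2, E, F], [G_p/2, F, G]] = [[0, 0, -26/9], [0, 25/36, 0], [-26/9, 0, 169/9]]; det M2 = -4225/729
det M1 - det M2 = 0; K = 0 / (4225/324)^2 = 0


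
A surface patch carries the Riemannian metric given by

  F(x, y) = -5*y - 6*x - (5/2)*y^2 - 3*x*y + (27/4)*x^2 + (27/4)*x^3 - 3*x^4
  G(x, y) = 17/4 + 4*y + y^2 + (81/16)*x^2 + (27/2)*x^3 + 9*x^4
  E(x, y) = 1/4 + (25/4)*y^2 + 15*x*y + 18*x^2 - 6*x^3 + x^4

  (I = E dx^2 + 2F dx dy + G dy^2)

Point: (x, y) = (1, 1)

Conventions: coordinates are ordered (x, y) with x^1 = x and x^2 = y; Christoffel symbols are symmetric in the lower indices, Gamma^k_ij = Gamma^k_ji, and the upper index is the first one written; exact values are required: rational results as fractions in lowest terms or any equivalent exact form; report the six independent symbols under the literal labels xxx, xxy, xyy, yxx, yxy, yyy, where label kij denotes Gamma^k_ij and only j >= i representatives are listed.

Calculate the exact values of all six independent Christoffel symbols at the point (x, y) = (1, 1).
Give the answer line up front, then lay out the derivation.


Answer: Gamma_xxx = 21601/39489, Gamma_xxy = 49027/78978, Gamma_xyy = -526081/315912, Gamma_yxx = 816/13163, Gamma_yxy = 16819/13163, Gamma_yyy = -2500/13163

E = 69/2, F = -6, G = 589/16 at the point
E_x = 37, E_y = 55/2, F_x = 51/4, F_y = -13, G_x = 693/8, G_y = 6
EG - F^2 = 39489/32;  g^inv = (32/39489) * [[589/16, 6], [6, 69/2]]
first-kind symbols [ij,l] = (1/2)(d_i g_jl + d_j g_il - d_l g_ij): [xx,x] = E_x/2 = 37/2, [xx,y] = F_x - E_y/2 = -1, [xy,x] = E_y/2 = 55/4, [xy,y] = G_x/2 = 693/16, [yy,x] = F_y - G_x/2 = -901/16, [yy,y] = G_y/2 = 3
Gamma^x_ij = (G*[ij,x] - F*[ij,y])/(EG - F^2), Gamma^y_ij = (E*[ij,y] - F*[ij,x])/(EG - F^2)


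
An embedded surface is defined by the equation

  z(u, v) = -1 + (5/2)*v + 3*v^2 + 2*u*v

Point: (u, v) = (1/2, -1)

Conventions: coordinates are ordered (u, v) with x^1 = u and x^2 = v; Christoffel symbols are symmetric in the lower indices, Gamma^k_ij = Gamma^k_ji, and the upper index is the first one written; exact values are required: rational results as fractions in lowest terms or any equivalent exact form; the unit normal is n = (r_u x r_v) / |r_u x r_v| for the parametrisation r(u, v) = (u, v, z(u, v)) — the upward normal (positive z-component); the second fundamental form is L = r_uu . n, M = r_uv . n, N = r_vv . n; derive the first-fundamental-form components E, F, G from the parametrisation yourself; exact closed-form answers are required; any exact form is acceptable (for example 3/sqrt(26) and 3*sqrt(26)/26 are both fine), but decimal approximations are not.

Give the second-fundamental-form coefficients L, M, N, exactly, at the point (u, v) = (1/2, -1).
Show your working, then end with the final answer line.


z_u = -2, z_v = -5/2, z_uu = 0, z_uv = 2, z_vv = 6
E = 5, F = 5, G = 29/4; answer radicand W^2 = 45/4
unnormalised second-form numerators: l = 0, m = 2, n = 6; L = l/sqrt(45/4), and similarly M = m/sqrt(W^2), N = n/sqrt(W^2)

Answer: L = 0, M = 4*sqrt(5)/15, N = 4*sqrt(5)/5


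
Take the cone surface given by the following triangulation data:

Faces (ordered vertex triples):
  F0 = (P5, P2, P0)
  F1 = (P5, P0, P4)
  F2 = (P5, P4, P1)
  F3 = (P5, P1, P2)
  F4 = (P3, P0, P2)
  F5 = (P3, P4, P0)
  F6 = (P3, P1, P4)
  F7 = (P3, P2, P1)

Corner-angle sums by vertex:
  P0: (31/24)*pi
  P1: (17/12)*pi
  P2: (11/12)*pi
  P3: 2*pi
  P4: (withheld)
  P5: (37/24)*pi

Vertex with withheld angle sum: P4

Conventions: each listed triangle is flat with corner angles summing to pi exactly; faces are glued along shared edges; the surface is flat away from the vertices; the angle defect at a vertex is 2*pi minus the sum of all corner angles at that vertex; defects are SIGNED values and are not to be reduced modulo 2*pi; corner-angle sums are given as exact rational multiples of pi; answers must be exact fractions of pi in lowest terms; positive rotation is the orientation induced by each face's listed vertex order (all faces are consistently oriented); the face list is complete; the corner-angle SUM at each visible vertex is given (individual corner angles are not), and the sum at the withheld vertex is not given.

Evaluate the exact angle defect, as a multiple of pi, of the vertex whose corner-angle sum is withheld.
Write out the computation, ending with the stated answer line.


V = 6, E = 12, F = 8; chi = V - E + F = 2
Gauss-Bonnet: total defect = 2*pi*chi = 4*pi; visible defects sum to (17/6)*pi

Answer: defect(P4) = (7/6)*pi


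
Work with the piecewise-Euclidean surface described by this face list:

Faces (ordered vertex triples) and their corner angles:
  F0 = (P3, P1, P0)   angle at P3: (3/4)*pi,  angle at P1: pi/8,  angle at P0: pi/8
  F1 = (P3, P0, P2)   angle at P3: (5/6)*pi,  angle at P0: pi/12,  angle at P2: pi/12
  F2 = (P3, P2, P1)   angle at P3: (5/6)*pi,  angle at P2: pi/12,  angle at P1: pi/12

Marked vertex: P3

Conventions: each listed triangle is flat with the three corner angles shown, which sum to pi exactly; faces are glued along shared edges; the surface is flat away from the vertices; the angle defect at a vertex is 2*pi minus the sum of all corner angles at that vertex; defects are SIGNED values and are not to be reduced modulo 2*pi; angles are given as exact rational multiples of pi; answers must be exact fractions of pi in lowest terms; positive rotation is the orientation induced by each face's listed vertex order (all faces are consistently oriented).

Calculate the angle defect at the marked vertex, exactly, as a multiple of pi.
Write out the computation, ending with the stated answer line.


Sum of corner angles at P3: (29/12)*pi
defect = 2*pi - (29/12)*pi

Answer: defect(P3) = (-5/12)*pi


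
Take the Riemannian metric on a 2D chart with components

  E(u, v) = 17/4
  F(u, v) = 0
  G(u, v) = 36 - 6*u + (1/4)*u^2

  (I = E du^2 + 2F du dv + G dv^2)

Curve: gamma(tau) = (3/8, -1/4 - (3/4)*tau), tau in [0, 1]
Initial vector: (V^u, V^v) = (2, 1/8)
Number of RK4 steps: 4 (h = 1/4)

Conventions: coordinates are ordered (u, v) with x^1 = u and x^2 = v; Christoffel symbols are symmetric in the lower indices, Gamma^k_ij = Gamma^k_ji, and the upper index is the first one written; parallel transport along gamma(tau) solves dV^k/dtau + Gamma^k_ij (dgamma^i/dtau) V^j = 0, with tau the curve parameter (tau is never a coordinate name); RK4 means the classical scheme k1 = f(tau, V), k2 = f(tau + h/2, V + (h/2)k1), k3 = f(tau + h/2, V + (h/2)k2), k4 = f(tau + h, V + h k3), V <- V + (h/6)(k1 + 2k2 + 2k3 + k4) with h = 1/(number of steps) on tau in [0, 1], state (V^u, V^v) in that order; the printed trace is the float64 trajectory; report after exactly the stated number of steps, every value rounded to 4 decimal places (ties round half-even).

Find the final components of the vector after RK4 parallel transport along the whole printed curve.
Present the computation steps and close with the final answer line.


gamma'(tau) = (0, -3/4); f(tau, V)^k = -Gamma^k_ij(gamma(tau)) gamma'^i(tau) V^j; h = 1/4; intermediate values shown to 6 dp
curve data and Christoffel symbols at the stage parameters:
  tau = 0.000000: gamma = (0.375000, -0.250000), gamma' = (0.000000, -0.750000); Gamma_uuu = 0.000000, Gamma_uuv = 0.000000, Gamma_uvv = 0.683824, Gamma_vuu = 0.000000, Gamma_vuv = -0.086022, Gamma_vvv = 0.000000
  tau = 0.125000: gamma = (0.375000, -0.343750), gamma' = (0.000000, -0.750000); Gamma_uuu = 0.000000, Gamma_uuv = 0.000000, Gamma_uvv = 0.683824, Gamma_vuu = 0.000000, Gamma_vuv = -0.086022, Gamma_vvv = 0.000000
  tau = 0.250000: gamma = (0.375000, -0.437500), gamma' = (0.000000, -0.750000); Gamma_uuu = 0.000000, Gamma_uuv = 0.000000, Gamma_uvv = 0.683824, Gamma_vuu = 0.000000, Gamma_vuv = -0.086022, Gamma_vvv = 0.000000
  tau = 0.375000: gamma = (0.375000, -0.531250), gamma' = (0.000000, -0.750000); Gamma_uuu = 0.000000, Gamma_uuv = 0.000000, Gamma_uvv = 0.683824, Gamma_vuu = 0.000000, Gamma_vuv = -0.086022, Gamma_vvv = 0.000000
  tau = 0.500000: gamma = (0.375000, -0.625000), gamma' = (0.000000, -0.750000); Gamma_uuu = 0.000000, Gamma_uuv = 0.000000, Gamma_uvv = 0.683824, Gamma_vuu = 0.000000, Gamma_vuv = -0.086022, Gamma_vvv = 0.000000
  tau = 0.625000: gamma = (0.375000, -0.718750), gamma' = (0.000000, -0.750000); Gamma_uuu = 0.000000, Gamma_uuv = 0.000000, Gamma_uvv = 0.683824, Gamma_vuu = 0.000000, Gamma_vuv = -0.086022, Gamma_vvv = 0.000000
  tau = 0.750000: gamma = (0.375000, -0.812500), gamma' = (0.000000, -0.750000); Gamma_uuu = 0.000000, Gamma_uuv = 0.000000, Gamma_uvv = 0.683824, Gamma_vuu = 0.000000, Gamma_vuv = -0.086022, Gamma_vvv = 0.000000
  tau = 0.875000: gamma = (0.375000, -0.906250), gamma' = (0.000000, -0.750000); Gamma_uuu = 0.000000, Gamma_uuv = 0.000000, Gamma_uvv = 0.683824, Gamma_vuu = 0.000000, Gamma_vuv = -0.086022, Gamma_vvv = 0.000000
  tau = 1.000000: gamma = (0.375000, -1.000000), gamma' = (0.000000, -0.750000); Gamma_uuu = 0.000000, Gamma_uuv = 0.000000, Gamma_uvv = 0.683824, Gamma_vuu = 0.000000, Gamma_vuv = -0.086022, Gamma_vvv = 0.000000
step 0: V^u = 2.0000, V^v = 0.1250
step 1: k1 = (0.064108, -0.129032), k2 = (0.055836, -0.129549), k3 = (0.055803, -0.129483), k4 = (0.047507, -0.129932); V <- V + (h/6)(k1 + 2k2 + 2k3 + k4): V^u = 2.0140, V^v = 0.0926
step 2: k1 = (0.047504, -0.129933), k2 = (0.039174, -0.130316), k3 = (0.039149, -0.130248), k4 = (0.030804, -0.130564); V <- V + (h/6)(k1 + 2k2 + 2k3 + k4): V^u = 2.0237, V^v = 0.0601
step 3: k1 = (0.030801, -0.130564), k2 = (0.022431, -0.130813), k3 = (0.022415, -0.130745), k4 = (0.014037, -0.130926); V <- V + (h/6)(k1 + 2k2 + 2k3 + k4): V^u = 2.0293, V^v = 0.0274
step 4: k1 = (0.014034, -0.130926), k2 = (0.005641, -0.131039), k3 = (0.005634, -0.130971), k4 = (-0.002758, -0.131017); V <- V + (h/6)(k1 + 2k2 + 2k3 + k4): V^u = 2.0308, V^v = -0.0054

Answer: V^u = 2.0308, V^v = -0.0054
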